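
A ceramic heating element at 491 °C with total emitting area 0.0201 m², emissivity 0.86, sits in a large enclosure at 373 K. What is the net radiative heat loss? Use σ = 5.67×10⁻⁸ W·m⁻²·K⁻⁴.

Q ≈ 315 W

Convert: 491 °C = 764 K.
Q = εσA(T⁴ − T_s⁴). T⁴ − T_s⁴ = (764)⁴ − (373)⁴ = 3.41×10^11 − 1.94×10^10 = 3.21×10^11 K⁴.
Q = 0.86 × 5.67×10⁻⁸ × 0.0201 × 3.21×10^11 = 315 W.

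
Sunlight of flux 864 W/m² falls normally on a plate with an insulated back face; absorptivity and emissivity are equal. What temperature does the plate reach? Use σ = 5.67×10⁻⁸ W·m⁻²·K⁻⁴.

Absorbed flux αS = emitted flux εσT⁴ (one radiating face); with α = ε, T = (S/σ)^(1/4).
T = (864 / 5.67×10⁻⁸)^(1/4) = (1.52×10^10)^(1/4).
T = 351 K.

T ≈ 351 K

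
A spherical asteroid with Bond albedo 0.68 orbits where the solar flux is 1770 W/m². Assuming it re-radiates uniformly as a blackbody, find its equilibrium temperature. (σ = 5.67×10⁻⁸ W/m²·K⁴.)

Power absorbed = (1−a)S·πR²; power emitted = 4πR²σT⁴. Equating and cancelling πR²:
T = ((1−a)S / 4σ)^(1/4) = (566 / (4 × 5.67×10⁻⁸))^(1/4) = (2.50×10^9)^(1/4).
T = 224 K.

T ≈ 224 K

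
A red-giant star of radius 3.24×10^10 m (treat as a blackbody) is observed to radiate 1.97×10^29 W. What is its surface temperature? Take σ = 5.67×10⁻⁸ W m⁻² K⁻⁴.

T ≈ 4030 K

A = 4πr² = 4π × (3.24×10^10)² = 1.32×10^22 m².
From P = σAT⁴, T = (P / σA)^(1/4) = (1.97×10^29 / (5.67×10⁻⁸ × 1.32×10^22))^(1/4).
T = (2.63×10^14)^(1/4) = 4030 K.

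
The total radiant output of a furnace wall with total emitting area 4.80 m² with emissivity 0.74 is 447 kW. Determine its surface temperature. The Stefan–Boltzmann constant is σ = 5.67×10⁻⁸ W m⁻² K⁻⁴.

From P = εσAT⁴, T = (P / εσA)^(1/4) = (4.47×10^5 / (0.74 × 5.67×10⁻⁸ × 4.80))^(1/4).
T = (2.22×10^12)^(1/4) = 1220 K.

T ≈ 1220 K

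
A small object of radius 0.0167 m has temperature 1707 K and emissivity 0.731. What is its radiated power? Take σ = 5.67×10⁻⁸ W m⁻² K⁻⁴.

A = 4πr² = 4π × (0.0167)² = 3.50×10^-3 m².
P = εσAT⁴ = 0.731 × 5.67×10⁻⁸ × 3.50×10^-3 × (1707)⁴ = 0.731 × 5.67×10⁻⁸ × 3.50×10^-3 × 8.49×10^12.
P = 1230 W.

P ≈ 1230 W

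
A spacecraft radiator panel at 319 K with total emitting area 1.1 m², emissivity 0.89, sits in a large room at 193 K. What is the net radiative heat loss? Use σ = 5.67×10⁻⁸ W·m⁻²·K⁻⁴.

Q ≈ 498 W

Q = εσA(T⁴ − T_s⁴). T⁴ − T_s⁴ = (319)⁴ − (193)⁴ = 1.04×10^10 − 1.39×10^9 = 8.97×10^9 K⁴.
Q = 0.89 × 5.67×10⁻⁸ × 1.10 × 8.97×10^9 = 498 W.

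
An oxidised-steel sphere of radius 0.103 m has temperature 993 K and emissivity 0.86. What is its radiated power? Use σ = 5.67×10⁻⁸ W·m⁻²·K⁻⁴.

A = 4πr² = 4π × (0.103)² = 0.133 m².
Stefan–Boltzmann: P = εσAT⁴ = 0.86 × 5.67×10⁻⁸ × 0.133 × (993)⁴ = 0.86 × 5.67×10⁻⁸ × 0.133 × 9.72×10^11.
P = 6320 W.

P ≈ 6320 W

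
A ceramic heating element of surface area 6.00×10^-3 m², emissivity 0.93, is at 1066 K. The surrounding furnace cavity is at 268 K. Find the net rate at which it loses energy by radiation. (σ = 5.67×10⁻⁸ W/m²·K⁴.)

Q ≈ 407 W

Q = εσA(T⁴ − T_s⁴). T⁴ − T_s⁴ = (1066)⁴ − (268)⁴ = 1.29×10^12 − 5.16×10^9 = 1.29×10^12 K⁴.
Q = 0.93 × 5.67×10⁻⁸ × 6.00×10^-3 × 1.29×10^12 = 407 W.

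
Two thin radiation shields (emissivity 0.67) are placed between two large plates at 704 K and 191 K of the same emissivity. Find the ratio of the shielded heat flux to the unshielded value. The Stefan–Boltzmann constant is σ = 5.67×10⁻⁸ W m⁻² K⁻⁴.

With N identical shields there are N+1 = 3 gaps in series, each with the same radiative resistance, so the flux falls to 1/(N+1) of its unshielded value.

ratio ≈ 0.333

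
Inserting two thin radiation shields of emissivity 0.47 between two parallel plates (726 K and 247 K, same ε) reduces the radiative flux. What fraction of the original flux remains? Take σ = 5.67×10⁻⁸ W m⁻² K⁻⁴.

ratio ≈ 0.333

With N identical shields there are N+1 = 3 gaps in series, each with the same radiative resistance, so the flux falls to 1/(N+1) of its unshielded value.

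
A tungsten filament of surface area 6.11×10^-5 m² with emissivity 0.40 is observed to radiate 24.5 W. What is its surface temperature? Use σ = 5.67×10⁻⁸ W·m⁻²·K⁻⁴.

From P = εσAT⁴, T = (P / εσA)^(1/4) = (24.5 / (0.40 × 5.67×10⁻⁸ × 6.11×10^-5))^(1/4).
T = (1.77×10^13)^(1/4) = 2050 K.

T ≈ 2050 K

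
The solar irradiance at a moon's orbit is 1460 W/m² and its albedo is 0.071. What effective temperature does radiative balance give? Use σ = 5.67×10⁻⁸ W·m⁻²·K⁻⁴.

T ≈ 278 K

Power absorbed = (1−a)S·πR²; power emitted = 4πR²σT⁴. Equating and cancelling πR²:
T = ((1−a)S / 4σ)^(1/4) = (1360 / (4 × 5.67×10⁻⁸))^(1/4) = (5.98×10^9)^(1/4).
T = 278 K.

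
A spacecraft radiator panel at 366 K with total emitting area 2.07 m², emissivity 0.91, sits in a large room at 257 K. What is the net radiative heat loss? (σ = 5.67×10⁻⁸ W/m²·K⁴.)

Q = εσA(T⁴ − T_s⁴). T⁴ − T_s⁴ = (366)⁴ − (257)⁴ = 1.79×10^10 − 4.36×10^9 = 1.36×10^10 K⁴.
Q = 0.91 × 5.67×10⁻⁸ × 2.07 × 1.36×10^10 = 1450 W.

Q ≈ 1450 W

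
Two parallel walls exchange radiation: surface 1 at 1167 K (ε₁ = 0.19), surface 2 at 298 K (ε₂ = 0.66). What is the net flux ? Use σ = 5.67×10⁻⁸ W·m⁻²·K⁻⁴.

q ≈ 18100 W/m²

For two large parallel gray plates, q = σ(T₁⁴ − T₂⁴) / (1/ε₁ + 1/ε₂ − 1).
1/ε₁ + 1/ε₂ − 1 = 1/0.19 + 1/0.66 − 1 = 5.778.
T₁⁴ − T₂⁴ = 1.85×10^12 − 7.89×10^9 = 1.85×10^12 K⁴.
q = 5.67×10⁻⁸ × 1.85×10^12 / 5.778 = 18100 W/m².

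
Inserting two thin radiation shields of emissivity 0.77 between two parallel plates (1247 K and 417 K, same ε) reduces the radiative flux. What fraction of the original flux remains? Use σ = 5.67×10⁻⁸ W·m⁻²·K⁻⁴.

With N identical shields there are N+1 = 3 gaps in series, each with the same radiative resistance, so the flux falls to 1/(N+1) of its unshielded value.

ratio ≈ 0.333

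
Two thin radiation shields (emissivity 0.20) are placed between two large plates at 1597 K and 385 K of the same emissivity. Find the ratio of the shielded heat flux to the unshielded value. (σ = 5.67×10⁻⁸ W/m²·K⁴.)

ratio ≈ 0.333

With N identical shields there are N+1 = 3 gaps in series, each with the same radiative resistance, so the flux falls to 1/(N+1) of its unshielded value.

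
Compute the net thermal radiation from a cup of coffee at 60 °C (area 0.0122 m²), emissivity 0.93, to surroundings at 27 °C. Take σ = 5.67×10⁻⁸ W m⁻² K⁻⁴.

Q ≈ 2.70 W

Convert: 60 °C = 333 K; 27 °C = 300 K.
Q = εσA(T⁴ − T_s⁴). T⁴ − T_s⁴ = (333)⁴ − (300)⁴ = 1.23×10^10 − 8.10×10^9 = 4.20×10^9 K⁴.
Q = 0.93 × 5.67×10⁻⁸ × 0.0122 × 4.20×10^9 = 2.70 W.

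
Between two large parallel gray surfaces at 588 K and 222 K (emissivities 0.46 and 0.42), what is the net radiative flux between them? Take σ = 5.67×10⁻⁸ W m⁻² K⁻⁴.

For two large parallel gray plates, q = σ(T₁⁴ − T₂⁴) / (1/ε₁ + 1/ε₂ − 1).
1/ε₁ + 1/ε₂ − 1 = 1/0.46 + 1/0.42 − 1 = 3.555.
T₁⁴ − T₂⁴ = 1.20×10^11 − 2.43×10^9 = 1.17×10^11 K⁴.
q = 5.67×10⁻⁸ × 1.17×10^11 / 3.555 = 1870 W/m².

q ≈ 1870 W/m²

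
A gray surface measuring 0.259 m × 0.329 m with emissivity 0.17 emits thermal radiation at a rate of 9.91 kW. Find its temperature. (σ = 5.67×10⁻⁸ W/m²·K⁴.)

T ≈ 1860 K

A = 0.259 × 0.329 = 0.0852 m².
From P = εσAT⁴, T = (P / εσA)^(1/4) = (9910 / (0.17 × 5.67×10⁻⁸ × 0.0852))^(1/4).
T = (1.21×10^13)^(1/4) = 1860 K.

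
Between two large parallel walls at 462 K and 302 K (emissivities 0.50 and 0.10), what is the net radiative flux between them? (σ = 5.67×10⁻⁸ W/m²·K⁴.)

For two large parallel gray plates, q = σ(T₁⁴ − T₂⁴) / (1/ε₁ + 1/ε₂ − 1).
1/ε₁ + 1/ε₂ − 1 = 1/0.50 + 1/0.10 − 1 = 11.00.
T₁⁴ − T₂⁴ = 4.56×10^10 − 8.32×10^9 = 3.72×10^10 K⁴.
q = 5.67×10⁻⁸ × 3.72×10^10 / 11.00 = 192 W/m².

q ≈ 192 W/m²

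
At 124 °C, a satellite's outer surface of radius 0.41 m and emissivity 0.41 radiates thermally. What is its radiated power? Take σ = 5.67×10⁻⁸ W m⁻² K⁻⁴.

A = 4πr² = 4π × (0.41)² = 2.11 m².
124 °C = 397 K.
Stefan–Boltzmann: P = εσAT⁴ = 0.41 × 5.67×10⁻⁸ × 2.11 × (397)⁴ = 0.41 × 5.67×10⁻⁸ × 2.11 × 2.48×10^10.
P = 1220 W.

P ≈ 1220 W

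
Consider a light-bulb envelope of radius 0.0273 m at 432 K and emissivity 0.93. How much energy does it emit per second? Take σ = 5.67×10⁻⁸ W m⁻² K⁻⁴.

A = 4πr² = 4π × (0.0273)² = 9.37×10^-3 m².
P = εσAT⁴ = 0.93 × 5.67×10⁻⁸ × 9.37×10^-3 × (432)⁴ = 0.93 × 5.67×10⁻⁸ × 9.37×10^-3 × 3.48×10^10.
P = 17.2 W.

P ≈ 17.2 W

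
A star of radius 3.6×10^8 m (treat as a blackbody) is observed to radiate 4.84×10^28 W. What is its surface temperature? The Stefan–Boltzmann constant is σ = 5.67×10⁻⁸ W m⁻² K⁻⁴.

T ≈ 26900 K

A = 4πr² = 4π × (3.6×10^8)² = 1.63×10^18 m².
From P = σAT⁴, T = (P / σA)^(1/4) = (4.84×10^28 / (5.67×10⁻⁸ × 1.63×10^18))^(1/4).
T = (5.24×10^17)^(1/4) = 26900 K.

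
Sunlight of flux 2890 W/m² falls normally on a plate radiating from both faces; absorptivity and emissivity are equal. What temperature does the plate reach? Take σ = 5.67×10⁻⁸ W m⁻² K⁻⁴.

T ≈ 400 K

Absorbed flux αS = emitted flux 2εσT⁴ per unit area; with α = ε this gives T = (S/2σ)^(1/4).
T = (2890 / (2 × 5.67×10⁻⁸))^(1/4) = (2.55×10^10)^(1/4).
T = 400 K.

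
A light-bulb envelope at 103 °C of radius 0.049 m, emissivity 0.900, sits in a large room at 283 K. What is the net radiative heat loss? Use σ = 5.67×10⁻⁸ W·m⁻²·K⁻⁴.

A = 4πr² = 4π × (0.049)² = 0.0302 m².
Convert: 103 °C = 376 K.
Q = εσA(T⁴ − T_s⁴). T⁴ − T_s⁴ = (376)⁴ − (283)⁴ = 2.00×10^10 − 6.41×10^9 = 1.36×10^10 K⁴.
Q = 0.900 × 5.67×10⁻⁸ × 0.0302 × 1.36×10^10 = 20.9 W.

Q ≈ 20.9 W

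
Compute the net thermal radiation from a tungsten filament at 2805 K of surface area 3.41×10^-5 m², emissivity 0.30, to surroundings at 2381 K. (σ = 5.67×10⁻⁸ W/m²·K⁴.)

Q = εσA(T⁴ − T_s⁴). T⁴ − T_s⁴ = (2805)⁴ − (2381)⁴ = 6.19×10^13 − 3.21×10^13 = 2.98×10^13 K⁴.
Q = 0.30 × 5.67×10⁻⁸ × 3.41×10^-5 × 2.98×10^13 = 17.3 W.

Q ≈ 17.3 W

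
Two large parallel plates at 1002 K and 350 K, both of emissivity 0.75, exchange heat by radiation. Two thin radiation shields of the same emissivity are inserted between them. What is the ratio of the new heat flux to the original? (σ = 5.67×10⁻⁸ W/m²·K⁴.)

With N identical shields there are N+1 = 3 gaps in series, each with the same radiative resistance, so the flux falls to 1/(N+1) of its unshielded value.

ratio ≈ 0.333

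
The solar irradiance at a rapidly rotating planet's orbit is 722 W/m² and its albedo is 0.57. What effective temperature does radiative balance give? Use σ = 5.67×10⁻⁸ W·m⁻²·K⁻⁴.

T ≈ 192 K

Power absorbed = (1−a)S·πR²; power emitted = 4πR²σT⁴. Equating and cancelling πR²:
T = ((1−a)S / 4σ)^(1/4) = (310 / (4 × 5.67×10⁻⁸))^(1/4) = (1.37×10^9)^(1/4).
T = 192 K.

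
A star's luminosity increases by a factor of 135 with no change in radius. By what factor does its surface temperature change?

factor ≈ 3.41

P ∝ T⁴ ⇒ T ∝ P^(1/4), so T scales by (135)^(1/4) = 3.41.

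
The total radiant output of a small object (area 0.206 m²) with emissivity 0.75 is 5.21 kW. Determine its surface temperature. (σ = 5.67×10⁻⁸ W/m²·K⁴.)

From P = εσAT⁴, T = (P / εσA)^(1/4) = (5210 / (0.75 × 5.67×10⁻⁸ × 0.206))^(1/4).
T = (5.95×10^11)^(1/4) = 878 K.

T ≈ 878 K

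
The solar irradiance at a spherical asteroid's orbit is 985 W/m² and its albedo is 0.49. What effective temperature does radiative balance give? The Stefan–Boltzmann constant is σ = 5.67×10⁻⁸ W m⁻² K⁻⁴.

T ≈ 217 K

Power absorbed = (1−a)S·πR²; power emitted = 4πR²σT⁴. Equating and cancelling πR²:
T = ((1−a)S / 4σ)^(1/4) = (502 / (4 × 5.67×10⁻⁸))^(1/4) = (2.21×10^9)^(1/4).
T = 217 K.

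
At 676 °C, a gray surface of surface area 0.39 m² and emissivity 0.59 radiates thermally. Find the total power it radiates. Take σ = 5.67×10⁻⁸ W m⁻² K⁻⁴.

676 °C = 949 K.
Stefan–Boltzmann: P = εσAT⁴ = 0.59 × 5.67×10⁻⁸ × 0.390 × (949)⁴ = 0.59 × 5.67×10⁻⁸ × 0.390 × 8.11×10^11.
P = 10600 W.

P ≈ 10600 W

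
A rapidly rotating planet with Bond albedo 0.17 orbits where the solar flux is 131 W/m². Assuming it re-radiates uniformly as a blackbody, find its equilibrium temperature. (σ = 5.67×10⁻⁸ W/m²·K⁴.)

Power absorbed = (1−a)S·πR²; power emitted = 4πR²σT⁴. Equating and cancelling πR²:
T = ((1−a)S / 4σ)^(1/4) = (109 / (4 × 5.67×10⁻⁸))^(1/4) = (4.79×10^8)^(1/4).
T = 148 K.

T ≈ 148 K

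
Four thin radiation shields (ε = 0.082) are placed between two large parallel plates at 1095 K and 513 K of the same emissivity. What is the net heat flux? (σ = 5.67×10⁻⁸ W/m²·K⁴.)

Each of the 5 gaps contributes resistance (2/ε − 1) = 2/0.082 − 1 = 23.39; total = 117.0.
q = σ(T₁⁴ − T₂⁴) / 117.0 = 5.67×10⁻⁸ × 1.37×10^12 / 117.0 = 663 W/m².

q ≈ 663 W/m²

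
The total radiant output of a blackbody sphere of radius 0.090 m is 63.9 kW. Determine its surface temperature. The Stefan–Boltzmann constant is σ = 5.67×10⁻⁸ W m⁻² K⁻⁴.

A = 4πr² = 4π × (0.090)² = 0.102 m².
From P = σAT⁴, T = (P / σA)^(1/4) = (63900 / (5.67×10⁻⁸ × 0.102))^(1/4).
T = (1.11×10^13)^(1/4) = 1820 K.

T ≈ 1820 K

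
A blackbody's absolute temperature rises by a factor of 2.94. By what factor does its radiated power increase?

factor ≈ 74.7

P ∝ T⁴, so the power scales as (2.94)⁴ = 74.7.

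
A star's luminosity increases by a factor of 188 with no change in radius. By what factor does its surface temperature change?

P ∝ T⁴ ⇒ T ∝ P^(1/4), so T scales by (188)^(1/4) = 3.70.

factor ≈ 3.70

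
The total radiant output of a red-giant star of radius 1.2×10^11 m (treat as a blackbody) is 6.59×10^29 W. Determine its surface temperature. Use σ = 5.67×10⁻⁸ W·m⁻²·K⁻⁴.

A = 4πr² = 4π × (1.2×10^11)² = 1.81×10^23 m².
From P = σAT⁴, T = (P / σA)^(1/4) = (6.59×10^29 / (5.67×10⁻⁸ × 1.81×10^23))^(1/4).
T = (6.42×10^13)^(1/4) = 2830 K.

T ≈ 2830 K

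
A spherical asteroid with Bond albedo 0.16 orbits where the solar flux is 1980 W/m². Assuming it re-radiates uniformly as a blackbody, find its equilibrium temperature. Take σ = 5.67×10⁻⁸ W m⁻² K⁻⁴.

T ≈ 293 K

Power absorbed = (1−a)S·πR²; power emitted = 4πR²σT⁴. Equating and cancelling πR²:
T = ((1−a)S / 4σ)^(1/4) = (1660 / (4 × 5.67×10⁻⁸))^(1/4) = (7.33×10^9)^(1/4).
T = 293 K.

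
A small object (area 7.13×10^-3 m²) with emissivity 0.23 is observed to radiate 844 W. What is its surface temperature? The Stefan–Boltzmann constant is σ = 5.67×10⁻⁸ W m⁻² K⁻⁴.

T ≈ 1740 K

From P = εσAT⁴, T = (P / εσA)^(1/4) = (844 / (0.23 × 5.67×10⁻⁸ × 7.13×10^-3))^(1/4).
T = (9.08×10^12)^(1/4) = 1740 K.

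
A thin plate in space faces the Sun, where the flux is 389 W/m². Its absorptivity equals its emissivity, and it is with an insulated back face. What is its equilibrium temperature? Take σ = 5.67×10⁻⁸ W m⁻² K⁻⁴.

T ≈ 288 K

Absorbed flux αS = emitted flux εσT⁴ (one radiating face); with α = ε, T = (S/σ)^(1/4).
T = (389 / 5.67×10⁻⁸)^(1/4) = (6.86×10^9)^(1/4).
T = 288 K.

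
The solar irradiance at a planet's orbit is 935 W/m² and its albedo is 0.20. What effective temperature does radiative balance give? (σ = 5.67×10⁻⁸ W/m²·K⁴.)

T ≈ 240 K

Power absorbed = (1−a)S·πR²; power emitted = 4πR²σT⁴. Equating and cancelling πR²:
T = ((1−a)S / 4σ)^(1/4) = (748 / (4 × 5.67×10⁻⁸))^(1/4) = (3.30×10^9)^(1/4).
T = 240 K.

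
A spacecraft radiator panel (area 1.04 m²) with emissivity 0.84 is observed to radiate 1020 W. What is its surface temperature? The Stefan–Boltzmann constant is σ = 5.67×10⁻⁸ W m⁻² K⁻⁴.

T ≈ 379 K

From P = εσAT⁴, T = (P / εσA)^(1/4) = (1020 / (0.84 × 5.67×10⁻⁸ × 1.04))^(1/4).
T = (2.06×10^10)^(1/4) = 379 K.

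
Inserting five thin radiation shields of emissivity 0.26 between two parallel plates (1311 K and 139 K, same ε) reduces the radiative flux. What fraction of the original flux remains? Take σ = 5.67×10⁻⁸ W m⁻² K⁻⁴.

ratio ≈ 0.167

With N identical shields there are N+1 = 6 gaps in series, each with the same radiative resistance, so the flux falls to 1/(N+1) of its unshielded value.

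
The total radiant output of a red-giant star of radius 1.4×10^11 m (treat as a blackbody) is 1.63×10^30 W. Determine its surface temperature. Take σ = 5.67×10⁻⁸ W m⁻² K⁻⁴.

A = 4πr² = 4π × (1.4×10^11)² = 2.46×10^23 m².
From P = σAT⁴, T = (P / σA)^(1/4) = (1.63×10^30 / (5.67×10⁻⁸ × 2.46×10^23))^(1/4).
T = (1.17×10^14)^(1/4) = 3290 K.

T ≈ 3290 K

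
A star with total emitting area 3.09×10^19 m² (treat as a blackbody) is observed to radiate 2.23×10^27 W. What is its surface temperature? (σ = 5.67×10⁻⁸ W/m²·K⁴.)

T ≈ 5970 K

From P = σAT⁴, T = (P / σA)^(1/4) = (2.23×10^27 / (5.67×10⁻⁸ × 3.09×10^19))^(1/4).
T = (1.27×10^15)^(1/4) = 5970 K.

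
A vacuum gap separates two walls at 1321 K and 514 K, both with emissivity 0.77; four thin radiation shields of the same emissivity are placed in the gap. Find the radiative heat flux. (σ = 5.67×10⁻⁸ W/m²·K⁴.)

Each of the 5 gaps contributes resistance (2/ε − 1) = 2/0.77 − 1 = 1.597; total = 7.987.
q = σ(T₁⁴ − T₂⁴) / 7.987 = 5.67×10⁻⁸ × 2.98×10^12 / 7.987 = 21100 W/m².

q ≈ 21100 W/m²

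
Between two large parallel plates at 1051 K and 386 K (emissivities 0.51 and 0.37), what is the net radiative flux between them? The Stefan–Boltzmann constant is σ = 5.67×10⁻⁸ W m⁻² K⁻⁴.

For two large parallel gray plates, q = σ(T₁⁴ − T₂⁴) / (1/ε₁ + 1/ε₂ − 1).
1/ε₁ + 1/ε₂ − 1 = 1/0.51 + 1/0.37 − 1 = 3.663.
T₁⁴ − T₂⁴ = 1.22×10^12 − 2.22×10^10 = 1.20×10^12 K⁴.
q = 5.67×10⁻⁸ × 1.20×10^12 / 3.663 = 18500 W/m².

q ≈ 18500 W/m²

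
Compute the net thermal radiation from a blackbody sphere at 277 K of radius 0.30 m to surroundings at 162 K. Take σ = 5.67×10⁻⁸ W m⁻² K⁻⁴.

Q ≈ 333 W

A = 4πr² = 4π × (0.30)² = 1.13 m².
Q = σA(T⁴ − T_s⁴). T⁴ − T_s⁴ = (277)⁴ − (162)⁴ = 5.89×10^9 − 6.89×10^8 = 5.20×10^9 K⁴.
Q = 5.67×10⁻⁸ × 1.13 × 5.20×10^9 = 333 W.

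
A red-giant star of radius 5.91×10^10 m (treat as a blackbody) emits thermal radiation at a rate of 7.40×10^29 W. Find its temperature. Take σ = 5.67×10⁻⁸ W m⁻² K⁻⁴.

A = 4πr² = 4π × (5.91×10^10)² = 4.39×10^22 m².
From P = σAT⁴, T = (P / σA)^(1/4) = (7.40×10^29 / (5.67×10⁻⁸ × 4.39×10^22))^(1/4).
T = (2.97×10^14)^(1/4) = 4150 K.

T ≈ 4150 K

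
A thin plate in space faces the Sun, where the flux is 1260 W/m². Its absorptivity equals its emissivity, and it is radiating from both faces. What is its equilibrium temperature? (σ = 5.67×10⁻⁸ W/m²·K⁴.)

Absorbed flux αS = emitted flux 2εσT⁴ per unit area; with α = ε this gives T = (S/2σ)^(1/4).
T = (1260 / (2 × 5.67×10⁻⁸))^(1/4) = (1.11×10^10)^(1/4).
T = 325 K.

T ≈ 325 K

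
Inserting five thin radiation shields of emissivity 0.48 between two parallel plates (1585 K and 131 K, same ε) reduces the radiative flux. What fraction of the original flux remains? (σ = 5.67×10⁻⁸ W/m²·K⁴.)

With N identical shields there are N+1 = 6 gaps in series, each with the same radiative resistance, so the flux falls to 1/(N+1) of its unshielded value.

ratio ≈ 0.167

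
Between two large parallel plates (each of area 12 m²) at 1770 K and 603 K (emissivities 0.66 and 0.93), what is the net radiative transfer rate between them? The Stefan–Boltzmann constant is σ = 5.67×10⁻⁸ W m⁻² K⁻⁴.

For two large parallel gray plates, q = σ(T₁⁴ − T₂⁴) / (1/ε₁ + 1/ε₂ − 1).
1/ε₁ + 1/ε₂ − 1 = 1/0.66 + 1/0.93 − 1 = 1.590.
T₁⁴ − T₂⁴ = 9.82×10^12 − 1.32×10^11 = 9.68×10^12 K⁴.
q = 5.67×10⁻⁸ × 9.68×10^12 / 1.590 = 3.45×10^5 W/m².
Q = q·A = 3.45×10^5 × 12 = 4.14×10^6 W.

Q ≈ 4.14×10^6 W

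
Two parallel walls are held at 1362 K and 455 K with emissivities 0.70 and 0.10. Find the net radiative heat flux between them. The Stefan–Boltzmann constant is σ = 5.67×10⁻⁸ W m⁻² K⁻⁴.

For two large parallel gray plates, q = σ(T₁⁴ − T₂⁴) / (1/ε₁ + 1/ε₂ − 1).
1/ε₁ + 1/ε₂ − 1 = 1/0.70 + 1/0.10 − 1 = 10.43.
T₁⁴ − T₂⁴ = 3.44×10^12 − 4.29×10^10 = 3.40×10^12 K⁴.
q = 5.67×10⁻⁸ × 3.40×10^12 / 10.43 = 18500 W/m².

q ≈ 18500 W/m²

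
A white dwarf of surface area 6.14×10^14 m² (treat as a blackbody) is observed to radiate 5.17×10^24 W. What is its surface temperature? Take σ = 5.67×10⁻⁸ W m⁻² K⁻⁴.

T ≈ 19600 K

From P = σAT⁴, T = (P / σA)^(1/4) = (5.17×10^24 / (5.67×10⁻⁸ × 6.14×10^14))^(1/4).
T = (1.49×10^17)^(1/4) = 19600 K.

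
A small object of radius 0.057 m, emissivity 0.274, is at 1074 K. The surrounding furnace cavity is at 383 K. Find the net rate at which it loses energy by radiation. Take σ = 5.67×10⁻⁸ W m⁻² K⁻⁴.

A = 4πr² = 4π × (0.057)² = 0.0408 m².
Q = εσA(T⁴ − T_s⁴). T⁴ − T_s⁴ = (1074)⁴ − (383)⁴ = 1.33×10^12 − 2.15×10^10 = 1.31×10^12 K⁴.
Q = 0.274 × 5.67×10⁻⁸ × 0.0408 × 1.31×10^12 = 830 W.

Q ≈ 830 W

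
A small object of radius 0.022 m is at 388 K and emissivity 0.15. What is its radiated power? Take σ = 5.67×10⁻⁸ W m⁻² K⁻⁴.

P ≈ 1.17 W

A = 4πr² = 4π × (0.022)² = 6.08×10^-3 m².
Stefan–Boltzmann: P = εσAT⁴ = 0.15 × 5.67×10⁻⁸ × 6.08×10^-3 × (388)⁴ = 0.15 × 5.67×10⁻⁸ × 6.08×10^-3 × 2.27×10^10.
P = 1.17 W.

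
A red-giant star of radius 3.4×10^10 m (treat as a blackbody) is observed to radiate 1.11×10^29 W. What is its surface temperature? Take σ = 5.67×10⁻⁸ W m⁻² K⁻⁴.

T ≈ 3410 K

A = 4πr² = 4π × (3.4×10^10)² = 1.45×10^22 m².
From P = σAT⁴, T = (P / σA)^(1/4) = (1.11×10^29 / (5.67×10⁻⁸ × 1.45×10^22))^(1/4).
T = (1.35×10^14)^(1/4) = 3410 K.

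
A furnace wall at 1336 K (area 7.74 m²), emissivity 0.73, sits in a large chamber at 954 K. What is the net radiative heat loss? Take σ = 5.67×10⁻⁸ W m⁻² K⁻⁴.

Q = εσA(T⁴ − T_s⁴). T⁴ − T_s⁴ = (1336)⁴ − (954)⁴ = 3.19×10^12 − 8.28×10^11 = 2.36×10^12 K⁴.
Q = 0.73 × 5.67×10⁻⁸ × 7.74 × 2.36×10^12 = 7.55×10^5 W.

Q ≈ 7.55×10^5 W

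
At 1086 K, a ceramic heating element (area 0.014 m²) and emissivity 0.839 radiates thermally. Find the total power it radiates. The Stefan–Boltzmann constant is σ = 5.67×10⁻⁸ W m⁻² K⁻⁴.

P = εσAT⁴ = 0.839 × 5.67×10⁻⁸ × 0.0140 × (1086)⁴ = 0.839 × 5.67×10⁻⁸ × 0.0140 × 1.39×10^12.
P = 926 W.

P ≈ 926 W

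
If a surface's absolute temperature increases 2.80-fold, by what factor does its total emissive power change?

factor ≈ 61.5

P ∝ T⁴, so the power scales as (2.80)⁴ = 61.5.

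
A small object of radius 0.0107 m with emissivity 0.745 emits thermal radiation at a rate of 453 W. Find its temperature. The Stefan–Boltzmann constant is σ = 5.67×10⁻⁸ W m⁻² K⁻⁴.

T ≈ 1650 K

A = 4πr² = 4π × (0.0107)² = 1.44×10^-3 m².
From P = εσAT⁴, T = (P / εσA)^(1/4) = (453 / (0.745 × 5.67×10⁻⁸ × 1.44×10^-3))^(1/4).
T = (7.45×10^12)^(1/4) = 1650 K.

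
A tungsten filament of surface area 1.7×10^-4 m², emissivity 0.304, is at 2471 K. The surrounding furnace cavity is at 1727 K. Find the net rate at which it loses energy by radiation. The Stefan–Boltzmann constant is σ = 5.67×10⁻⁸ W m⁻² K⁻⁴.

Q = εσA(T⁴ − T_s⁴). T⁴ − T_s⁴ = (2471)⁴ − (1727)⁴ = 3.73×10^13 − 8.90×10^12 = 2.84×10^13 K⁴.
Q = 0.304 × 5.67×10⁻⁸ × 1.70×10^-4 × 2.84×10^13 = 83.2 W.

Q ≈ 83.2 W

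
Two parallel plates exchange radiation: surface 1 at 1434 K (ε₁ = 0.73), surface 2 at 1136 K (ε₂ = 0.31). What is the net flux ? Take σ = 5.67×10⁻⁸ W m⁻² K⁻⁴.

For two large parallel gray plates, q = σ(T₁⁴ − T₂⁴) / (1/ε₁ + 1/ε₂ − 1).
1/ε₁ + 1/ε₂ − 1 = 1/0.73 + 1/0.31 − 1 = 3.596.
T₁⁴ − T₂⁴ = 4.23×10^12 − 1.67×10^12 = 2.56×10^12 K⁴.
q = 5.67×10⁻⁸ × 2.56×10^12 / 3.596 = 40400 W/m².

q ≈ 40400 W/m²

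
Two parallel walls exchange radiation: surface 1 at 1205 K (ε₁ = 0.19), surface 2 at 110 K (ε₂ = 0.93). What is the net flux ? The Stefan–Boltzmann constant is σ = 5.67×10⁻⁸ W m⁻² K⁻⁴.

q ≈ 22400 W/m²

For two large parallel gray plates, q = σ(T₁⁴ − T₂⁴) / (1/ε₁ + 1/ε₂ − 1).
1/ε₁ + 1/ε₂ − 1 = 1/0.19 + 1/0.93 − 1 = 5.338.
T₁⁴ − T₂⁴ = 2.11×10^12 − 1.46×10^8 = 2.11×10^12 K⁴.
q = 5.67×10⁻⁸ × 2.11×10^12 / 5.338 = 22400 W/m².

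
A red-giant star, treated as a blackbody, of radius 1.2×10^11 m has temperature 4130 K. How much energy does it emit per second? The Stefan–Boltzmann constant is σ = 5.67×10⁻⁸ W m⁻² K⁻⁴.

A = 4πr² = 4π × (1.2×10^11)² = 1.81×10^23 m².
P = σAT⁴ = 5.67×10⁻⁸ × 1.81×10^23 × (4130)⁴ = 5.67×10⁻⁸ × 1.81×10^23 × 2.91×10^14.
P = 2.99×10^30 W.

P ≈ 2.99×10^30 W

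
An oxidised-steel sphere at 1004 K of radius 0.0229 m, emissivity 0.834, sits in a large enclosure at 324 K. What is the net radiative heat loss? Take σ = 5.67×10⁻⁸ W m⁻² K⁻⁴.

A = 4πr² = 4π × (0.0229)² = 6.59×10^-3 m².
Q = εσA(T⁴ − T_s⁴). T⁴ − T_s⁴ = (1004)⁴ − (324)⁴ = 1.02×10^12 − 1.10×10^10 = 1.01×10^12 K⁴.
Q = 0.834 × 5.67×10⁻⁸ × 6.59×10^-3 × 1.01×10^12 = 313 W.

Q ≈ 313 W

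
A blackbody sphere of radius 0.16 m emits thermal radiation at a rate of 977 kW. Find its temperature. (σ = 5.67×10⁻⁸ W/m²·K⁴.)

T ≈ 2710 K

A = 4πr² = 4π × (0.16)² = 0.322 m².
From P = σAT⁴, T = (P / σA)^(1/4) = (9.77×10^5 / (5.67×10⁻⁸ × 0.322))^(1/4).
T = (5.36×10^13)^(1/4) = 2710 K.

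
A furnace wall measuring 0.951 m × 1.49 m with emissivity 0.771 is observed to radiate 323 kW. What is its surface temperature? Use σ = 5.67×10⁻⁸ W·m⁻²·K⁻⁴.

A = 0.951 × 1.49 = 1.42 m².
From P = εσAT⁴, T = (P / εσA)^(1/4) = (3.23×10^5 / (0.771 × 5.67×10⁻⁸ × 1.42))^(1/4).
T = (5.21×10^12)^(1/4) = 1510 K.

T ≈ 1510 K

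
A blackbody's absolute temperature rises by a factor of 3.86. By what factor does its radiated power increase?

factor ≈ 222

P ∝ T⁴, so the power scales as (3.86)⁴ = 222.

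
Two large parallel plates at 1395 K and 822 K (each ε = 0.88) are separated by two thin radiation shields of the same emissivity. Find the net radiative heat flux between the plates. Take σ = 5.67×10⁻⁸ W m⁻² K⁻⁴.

q ≈ 49500 W/m²

Each of the 3 gaps contributes resistance (2/ε − 1) = 2/0.88 − 1 = 1.273; total = 3.818.
q = σ(T₁⁴ − T₂⁴) / 3.818 = 5.67×10⁻⁸ × 3.33×10^12 / 3.818 = 49500 W/m².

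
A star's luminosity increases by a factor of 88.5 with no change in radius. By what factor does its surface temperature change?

P ∝ T⁴ ⇒ T ∝ P^(1/4), so T scales by (88.5)^(1/4) = 3.07.

factor ≈ 3.07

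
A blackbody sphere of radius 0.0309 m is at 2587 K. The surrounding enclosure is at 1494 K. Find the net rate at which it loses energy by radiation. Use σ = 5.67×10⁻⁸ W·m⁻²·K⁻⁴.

A = 4πr² = 4π × (0.0309)² = 0.0120 m².
Q = σA(T⁴ − T_s⁴). T⁴ − T_s⁴ = (2587)⁴ − (1494)⁴ = 4.48×10^13 − 4.98×10^12 = 3.98×10^13 K⁴.
Q = 5.67×10⁻⁸ × 0.0120 × 3.98×10^13 = 27100 W.

Q ≈ 27100 W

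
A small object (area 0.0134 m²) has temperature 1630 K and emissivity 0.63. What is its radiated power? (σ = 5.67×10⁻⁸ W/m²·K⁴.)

P ≈ 3380 W

Stefan–Boltzmann: P = εσAT⁴ = 0.63 × 5.67×10⁻⁸ × 0.0134 × (1630)⁴ = 0.63 × 5.67×10⁻⁸ × 0.0134 × 7.06×10^12.
P = 3380 W.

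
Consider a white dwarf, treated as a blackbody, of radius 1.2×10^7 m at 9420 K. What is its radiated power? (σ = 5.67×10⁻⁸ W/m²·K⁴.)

P ≈ 8.08×10^23 W

A = 4πr² = 4π × (1.2×10^7)² = 1.81×10^15 m².
P = σAT⁴ = 5.67×10⁻⁸ × 1.81×10^15 × (9420)⁴ = 5.67×10⁻⁸ × 1.81×10^15 × 7.87×10^15.
P = 8.08×10^23 W.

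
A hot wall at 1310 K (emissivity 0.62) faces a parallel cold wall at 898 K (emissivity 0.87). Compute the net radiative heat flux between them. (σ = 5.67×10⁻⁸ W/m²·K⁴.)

q ≈ 73800 W/m²

For two large parallel gray plates, q = σ(T₁⁴ − T₂⁴) / (1/ε₁ + 1/ε₂ − 1).
1/ε₁ + 1/ε₂ − 1 = 1/0.62 + 1/0.87 − 1 = 1.762.
T₁⁴ − T₂⁴ = 2.94×10^12 − 6.50×10^11 = 2.29×10^12 K⁴.
q = 5.67×10⁻⁸ × 2.29×10^12 / 1.762 = 73800 W/m².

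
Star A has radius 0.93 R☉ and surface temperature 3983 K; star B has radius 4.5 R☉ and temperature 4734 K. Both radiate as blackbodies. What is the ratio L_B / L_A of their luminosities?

L_B/L_A ≈ 46.7

L = 4πR²σT⁴ ∝ R²T⁴, so L_B/L_A = (4.5/0.93)² × (4734/3983)⁴ = 23.4 × 2.00 = 46.7.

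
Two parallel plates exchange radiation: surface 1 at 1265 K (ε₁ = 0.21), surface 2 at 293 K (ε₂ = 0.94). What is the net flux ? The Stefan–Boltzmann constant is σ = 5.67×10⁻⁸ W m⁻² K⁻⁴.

q ≈ 30000 W/m²

For two large parallel gray plates, q = σ(T₁⁴ − T₂⁴) / (1/ε₁ + 1/ε₂ − 1).
1/ε₁ + 1/ε₂ − 1 = 1/0.21 + 1/0.94 − 1 = 4.826.
T₁⁴ − T₂⁴ = 2.56×10^12 − 7.37×10^9 = 2.55×10^12 K⁴.
q = 5.67×10⁻⁸ × 2.55×10^12 / 4.826 = 30000 W/m².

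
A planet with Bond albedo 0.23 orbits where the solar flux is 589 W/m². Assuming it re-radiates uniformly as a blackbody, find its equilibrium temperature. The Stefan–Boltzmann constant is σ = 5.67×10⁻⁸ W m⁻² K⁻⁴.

Power absorbed = (1−a)S·πR²; power emitted = 4πR²σT⁴. Equating and cancelling πR²:
T = ((1−a)S / 4σ)^(1/4) = (454 / (4 × 5.67×10⁻⁸))^(1/4) = (2.00×10^9)^(1/4).
T = 211 K.

T ≈ 211 K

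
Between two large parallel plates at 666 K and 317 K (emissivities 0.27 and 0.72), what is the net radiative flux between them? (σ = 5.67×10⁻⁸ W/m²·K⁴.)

q ≈ 2590 W/m²

For two large parallel gray plates, q = σ(T₁⁴ − T₂⁴) / (1/ε₁ + 1/ε₂ − 1).
1/ε₁ + 1/ε₂ − 1 = 1/0.27 + 1/0.72 − 1 = 4.093.
T₁⁴ − T₂⁴ = 1.97×10^11 − 1.01×10^10 = 1.87×10^11 K⁴.
q = 5.67×10⁻⁸ × 1.87×10^11 / 4.093 = 2590 W/m².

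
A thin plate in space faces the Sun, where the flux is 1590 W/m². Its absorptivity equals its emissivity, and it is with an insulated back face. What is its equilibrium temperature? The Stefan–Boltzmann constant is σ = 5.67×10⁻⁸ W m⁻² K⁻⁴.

T ≈ 409 K

Absorbed flux αS = emitted flux εσT⁴ (one radiating face); with α = ε, T = (S/σ)^(1/4).
T = (1590 / 5.67×10⁻⁸)^(1/4) = (2.80×10^10)^(1/4).
T = 409 K.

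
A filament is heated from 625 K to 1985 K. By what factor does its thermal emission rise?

ratio ≈ 102

P ∝ T⁴, so the ratio is (1985/625)⁴ = (3.176)⁴ = 102.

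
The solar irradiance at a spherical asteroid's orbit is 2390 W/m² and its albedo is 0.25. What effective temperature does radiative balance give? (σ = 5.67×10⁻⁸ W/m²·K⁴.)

Power absorbed = (1−a)S·πR²; power emitted = 4πR²σT⁴. Equating and cancelling πR²:
T = ((1−a)S / 4σ)^(1/4) = (1790 / (4 × 5.67×10⁻⁸))^(1/4) = (7.90×10^9)^(1/4).
T = 298 K.

T ≈ 298 K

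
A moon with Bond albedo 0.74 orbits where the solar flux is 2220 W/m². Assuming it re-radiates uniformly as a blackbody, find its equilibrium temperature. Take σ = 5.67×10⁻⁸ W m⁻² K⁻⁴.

Power absorbed = (1−a)S·πR²; power emitted = 4πR²σT⁴. Equating and cancelling πR²:
T = ((1−a)S / 4σ)^(1/4) = (577 / (4 × 5.67×10⁻⁸))^(1/4) = (2.54×10^9)^(1/4).
T = 225 K.

T ≈ 225 K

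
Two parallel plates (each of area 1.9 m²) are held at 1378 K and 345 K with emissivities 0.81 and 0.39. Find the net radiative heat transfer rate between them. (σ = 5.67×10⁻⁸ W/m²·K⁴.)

Q ≈ 1.38×10^5 W

For two large parallel gray plates, q = σ(T₁⁴ − T₂⁴) / (1/ε₁ + 1/ε₂ − 1).
1/ε₁ + 1/ε₂ − 1 = 1/0.81 + 1/0.39 − 1 = 2.799.
T₁⁴ − T₂⁴ = 3.61×10^12 − 1.42×10^10 = 3.59×10^12 K⁴.
q = 5.67×10⁻⁸ × 3.59×10^12 / 2.799 = 72800 W/m².
Q = q·A = 72800 × 1.9 = 1.38×10^5 W.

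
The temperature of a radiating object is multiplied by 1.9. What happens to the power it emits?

factor ≈ 13.0

P ∝ T⁴, so the power scales as (1.9)⁴ = 13.0.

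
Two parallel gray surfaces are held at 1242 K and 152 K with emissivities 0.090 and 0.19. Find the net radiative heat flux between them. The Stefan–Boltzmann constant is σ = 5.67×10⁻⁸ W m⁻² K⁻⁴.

q ≈ 8770 W/m²

For two large parallel gray plates, q = σ(T₁⁴ − T₂⁴) / (1/ε₁ + 1/ε₂ − 1).
1/ε₁ + 1/ε₂ − 1 = 1/0.090 + 1/0.19 − 1 = 15.37.
T₁⁴ − T₂⁴ = 2.38×10^12 − 5.34×10^8 = 2.38×10^12 K⁴.
q = 5.67×10⁻⁸ × 2.38×10^12 / 15.37 = 8770 W/m².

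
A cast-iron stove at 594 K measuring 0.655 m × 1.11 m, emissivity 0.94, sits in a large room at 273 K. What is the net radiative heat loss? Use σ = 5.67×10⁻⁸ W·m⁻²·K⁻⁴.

Q ≈ 4610 W

A = 0.655 × 1.11 = 0.727 m².
Q = εσA(T⁴ − T_s⁴). T⁴ − T_s⁴ = (594)⁴ − (273)⁴ = 1.24×10^11 − 5.55×10^9 = 1.19×10^11 K⁴.
Q = 0.94 × 5.67×10⁻⁸ × 0.727 × 1.19×10^11 = 4610 W.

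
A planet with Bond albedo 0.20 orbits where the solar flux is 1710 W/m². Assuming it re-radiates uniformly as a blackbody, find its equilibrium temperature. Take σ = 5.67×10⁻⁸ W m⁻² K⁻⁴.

T ≈ 279 K

Power absorbed = (1−a)S·πR²; power emitted = 4πR²σT⁴. Equating and cancelling πR²:
T = ((1−a)S / 4σ)^(1/4) = (1370 / (4 × 5.67×10⁻⁸))^(1/4) = (6.03×10^9)^(1/4).
T = 279 K.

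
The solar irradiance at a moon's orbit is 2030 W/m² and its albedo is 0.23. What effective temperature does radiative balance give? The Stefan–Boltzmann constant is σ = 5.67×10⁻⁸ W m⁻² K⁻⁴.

T ≈ 288 K

Power absorbed = (1−a)S·πR²; power emitted = 4πR²σT⁴. Equating and cancelling πR²:
T = ((1−a)S / 4σ)^(1/4) = (1560 / (4 × 5.67×10⁻⁸))^(1/4) = (6.89×10^9)^(1/4).
T = 288 K.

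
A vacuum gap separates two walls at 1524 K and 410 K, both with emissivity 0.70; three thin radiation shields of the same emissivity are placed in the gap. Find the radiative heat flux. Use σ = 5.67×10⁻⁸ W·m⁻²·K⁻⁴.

Each of the 4 gaps contributes resistance (2/ε − 1) = 2/0.70 − 1 = 1.857; total = 7.429.
q = σ(T₁⁴ − T₂⁴) / 7.429 = 5.67×10⁻⁸ × 5.37×10^12 / 7.429 = 41000 W/m².

q ≈ 41000 W/m²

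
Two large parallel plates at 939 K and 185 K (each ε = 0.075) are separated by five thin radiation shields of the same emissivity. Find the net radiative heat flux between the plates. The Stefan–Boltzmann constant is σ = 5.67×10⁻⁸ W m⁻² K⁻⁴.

Each of the 6 gaps contributes resistance (2/ε − 1) = 2/0.075 − 1 = 25.67; total = 154.0.
q = σ(T₁⁴ − T₂⁴) / 154.0 = 5.67×10⁻⁸ × 7.76×10^11 / 154.0 = 286 W/m².

q ≈ 286 W/m²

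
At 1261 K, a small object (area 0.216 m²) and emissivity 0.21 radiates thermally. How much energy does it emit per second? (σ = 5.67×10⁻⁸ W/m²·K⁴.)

Stefan–Boltzmann: P = εσAT⁴ = 0.21 × 5.67×10⁻⁸ × 0.216 × (1261)⁴ = 0.21 × 5.67×10⁻⁸ × 0.216 × 2.53×10^12.
P = 6500 W.

P ≈ 6500 W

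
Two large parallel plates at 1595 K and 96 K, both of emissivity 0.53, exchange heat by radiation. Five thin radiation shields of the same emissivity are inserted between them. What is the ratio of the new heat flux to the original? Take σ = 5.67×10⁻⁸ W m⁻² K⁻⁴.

With N identical shields there are N+1 = 6 gaps in series, each with the same radiative resistance, so the flux falls to 1/(N+1) of its unshielded value.

ratio ≈ 0.167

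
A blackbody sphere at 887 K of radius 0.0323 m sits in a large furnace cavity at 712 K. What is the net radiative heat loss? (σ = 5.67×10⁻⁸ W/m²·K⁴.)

Q ≈ 269 W

A = 4πr² = 4π × (0.0323)² = 0.0131 m².
Q = σA(T⁴ − T_s⁴). T⁴ − T_s⁴ = (887)⁴ − (712)⁴ = 6.19×10^11 − 2.57×10^11 = 3.62×10^11 K⁴.
Q = 5.67×10⁻⁸ × 0.0131 × 3.62×10^11 = 269 W.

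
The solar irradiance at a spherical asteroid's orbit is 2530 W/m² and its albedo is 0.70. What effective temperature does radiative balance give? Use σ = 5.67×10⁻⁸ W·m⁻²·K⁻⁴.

Power absorbed = (1−a)S·πR²; power emitted = 4πR²σT⁴. Equating and cancelling πR²:
T = ((1−a)S / 4σ)^(1/4) = (759 / (4 × 5.67×10⁻⁸))^(1/4) = (3.35×10^9)^(1/4).
T = 241 K.

T ≈ 241 K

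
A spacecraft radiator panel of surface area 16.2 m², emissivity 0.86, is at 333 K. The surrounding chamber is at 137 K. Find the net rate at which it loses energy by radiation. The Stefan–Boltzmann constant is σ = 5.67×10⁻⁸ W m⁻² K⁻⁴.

Q = εσA(T⁴ − T_s⁴). T⁴ − T_s⁴ = (333)⁴ − (137)⁴ = 1.23×10^10 − 3.52×10^8 = 1.19×10^10 K⁴.
Q = 0.86 × 5.67×10⁻⁸ × 16.2 × 1.19×10^10 = 9440 W.

Q ≈ 9440 W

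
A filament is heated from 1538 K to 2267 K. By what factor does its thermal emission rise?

ratio ≈ 4.72

P ∝ T⁴, so the ratio is (2267/1538)⁴ = (1.474)⁴ = 4.72.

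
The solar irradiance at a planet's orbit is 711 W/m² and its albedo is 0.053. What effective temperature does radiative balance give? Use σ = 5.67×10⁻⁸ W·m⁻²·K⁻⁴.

T ≈ 233 K

Power absorbed = (1−a)S·πR²; power emitted = 4πR²σT⁴. Equating and cancelling πR²:
T = ((1−a)S / 4σ)^(1/4) = (673 / (4 × 5.67×10⁻⁸))^(1/4) = (2.97×10^9)^(1/4).
T = 233 K.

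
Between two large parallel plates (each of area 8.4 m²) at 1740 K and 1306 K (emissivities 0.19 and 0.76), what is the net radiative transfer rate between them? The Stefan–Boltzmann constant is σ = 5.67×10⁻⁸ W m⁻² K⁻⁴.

For two large parallel gray plates, q = σ(T₁⁴ − T₂⁴) / (1/ε₁ + 1/ε₂ − 1).
1/ε₁ + 1/ε₂ − 1 = 1/0.19 + 1/0.76 − 1 = 5.579.
T₁⁴ − T₂⁴ = 9.17×10^12 − 2.91×10^12 = 6.26×10^12 K⁴.
q = 5.67×10⁻⁸ × 6.26×10^12 / 5.579 = 63600 W/m².
Q = q·A = 63600 × 8.4 = 5.34×10^5 W.

Q ≈ 5.34×10^5 W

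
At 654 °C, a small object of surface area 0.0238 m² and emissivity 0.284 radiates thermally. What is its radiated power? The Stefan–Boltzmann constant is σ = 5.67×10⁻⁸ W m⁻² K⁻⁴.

654 °C = 927 K.
Stefan–Boltzmann: P = εσAT⁴ = 0.284 × 5.67×10⁻⁸ × 0.0238 × (927)⁴ = 0.284 × 5.67×10⁻⁸ × 0.0238 × 7.38×10^11.
P = 283 W.

P ≈ 283 W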